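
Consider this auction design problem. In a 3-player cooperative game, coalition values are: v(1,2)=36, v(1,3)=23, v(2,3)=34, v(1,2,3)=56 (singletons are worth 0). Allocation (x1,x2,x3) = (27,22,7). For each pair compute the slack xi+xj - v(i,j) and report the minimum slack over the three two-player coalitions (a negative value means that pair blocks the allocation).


Step 1: Slack for coalition (1,2): x1+x2 - v12 = 49 - 36 = 13
Step 2: Slack for coalition (1,3): x1+x3 - v13 = 34 - 23 = 11
Step 3: Slack for coalition (2,3): x2+x3 - v23 = 29 - 34 = -5
Step 4: Minimum slack = min(13, 11, -5) = -5, attained by (2,3); coalition (2,3) can block (slack < 0), so the allocation is not in the core

-5


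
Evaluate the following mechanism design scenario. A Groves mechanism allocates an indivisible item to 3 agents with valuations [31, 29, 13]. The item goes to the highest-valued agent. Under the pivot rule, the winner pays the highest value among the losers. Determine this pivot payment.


Step 1: The efficient winner is agent 0 with value 31
Step 2: Other agents' values: [29, 13]
Step 3: Pivot payment = max(others) = 29
Step 4: The winner pays 29

29


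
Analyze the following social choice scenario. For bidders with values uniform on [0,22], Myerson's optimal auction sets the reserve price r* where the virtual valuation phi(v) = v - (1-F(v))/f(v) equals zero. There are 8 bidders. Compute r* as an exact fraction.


Step 1: For U[0,22], F(v) = v/22 and f(v) = 1/22
Step 2: phi(v) = v - (1 - v/22)/(1/22) = v - (22 - v) = 2v - 22
Step 3: Set phi(r*) = 0: 2r* - 22 = 0
Step 4: r* = 22/2 = 11 (the number of bidders n = 8 does not enter)

11


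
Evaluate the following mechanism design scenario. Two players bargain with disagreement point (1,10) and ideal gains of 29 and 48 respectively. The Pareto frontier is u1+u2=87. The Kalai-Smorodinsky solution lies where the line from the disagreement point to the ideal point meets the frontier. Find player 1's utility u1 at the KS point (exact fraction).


Step 1: At the KS point, (u1-d1)/r1 = (u2-d2)/r2 = t and u1+u2 = 87
Step 2: u1 = d1 + r1*t and u2 = d2 + r2*t, so (d1 + r1*t) + (d2 + r2*t) = 87
Step 3: t = (87 - 1 - 10)/(29 + 48) = 76/77
Step 4: u1 = d1 + r1*t = 1 + 29 * 76/77 = 2281/77
Step 5: (Check: u2 = d2 + r2*t = 4418/77; u1+u2 = 2281/77 + 4418/77 = 87, on the frontier.)

2281/77


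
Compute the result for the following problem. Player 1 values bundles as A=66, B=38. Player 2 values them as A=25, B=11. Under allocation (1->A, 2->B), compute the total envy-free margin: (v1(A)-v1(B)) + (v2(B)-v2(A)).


Step 1: Player 1's margin = v1(A) - v1(B) = 66 - 38 = 28
Step 2: Player 2's margin = v2(B) - v2(A) = 11 - 25 = -14
Step 3: Total margin = 28 + -14 = 14

14


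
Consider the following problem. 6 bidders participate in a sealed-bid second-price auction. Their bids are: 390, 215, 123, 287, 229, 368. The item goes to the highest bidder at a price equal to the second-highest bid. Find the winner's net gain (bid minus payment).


Step 1: Sort bids in descending order: 390, 368, 287, 229, 215, 123
Step 2: The winning bid is the highest: 390
Step 3: The payment equals the second-highest bid: 368
Step 4: Surplus = winner's bid - payment = 390 - 368 = 22

22


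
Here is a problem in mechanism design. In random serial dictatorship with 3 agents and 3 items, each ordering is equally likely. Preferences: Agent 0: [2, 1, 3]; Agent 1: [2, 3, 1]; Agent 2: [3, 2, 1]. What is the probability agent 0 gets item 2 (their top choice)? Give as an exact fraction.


Step 1: Agent 0 wants item 2
Step 2: There are 6 possible orderings of agents
Step 3: In 3 orderings, agent 0 gets item 2
Step 4: Probability = 3/6 = 1/2

1/2


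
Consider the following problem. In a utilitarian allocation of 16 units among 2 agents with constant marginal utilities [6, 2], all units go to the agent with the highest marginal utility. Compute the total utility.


Step 1: The marginal utilities are [6, 2]
Step 2: The highest marginal utility is 6
Step 3: All 16 units go to that agent
Step 4: Total utility = 6 * 16 = 96

96


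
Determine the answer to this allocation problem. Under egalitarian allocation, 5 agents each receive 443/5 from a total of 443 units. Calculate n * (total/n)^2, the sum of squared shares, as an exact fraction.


Step 1: Each agent's share = 443/5
Step 2: Square of each share = (443/5)^2 = 196249/25
Step 3: Sum of squares = 5 * 196249/25 = 196249/5

196249/5


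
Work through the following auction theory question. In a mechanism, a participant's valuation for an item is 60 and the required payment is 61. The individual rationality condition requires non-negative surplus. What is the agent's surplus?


Step 1: Surplus = value - payment = 60 - 61 = -1
Step 2: IR is violated (surplus < 0)

-1


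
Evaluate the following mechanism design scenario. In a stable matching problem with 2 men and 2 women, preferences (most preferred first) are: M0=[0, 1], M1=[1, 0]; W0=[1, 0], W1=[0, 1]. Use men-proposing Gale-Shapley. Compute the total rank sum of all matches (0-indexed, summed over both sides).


Step 1: Run Gale-Shapley (men propose, women hold best offer):
  M0 proposes to W0; she accepts
  M1 proposes to W1; she accepts
Step 2: Final matching: W0-M0, W1-M1
Step 3: 0-indexed ranks (man's rank of his match, then woman's): 0 + 1 + 0 + 1
Step 4: Total rank sum = 2

2


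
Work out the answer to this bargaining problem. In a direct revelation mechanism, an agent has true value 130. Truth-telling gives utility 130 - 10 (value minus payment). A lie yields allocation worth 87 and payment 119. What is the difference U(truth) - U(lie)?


Step 1: U(truth) = value - payment = 130 - 10 = 120
Step 2: U(lie) = allocation - payment = 87 - 119 = -32
Step 3: IC gap = 120 - (-32) = 152

152


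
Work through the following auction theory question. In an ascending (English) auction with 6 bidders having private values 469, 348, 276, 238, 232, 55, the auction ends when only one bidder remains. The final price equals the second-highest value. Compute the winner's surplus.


Step 1: Identify the highest value: 469
Step 2: Identify the second-highest value: 348
Step 3: The final price = second-highest value = 348
Step 4: Surplus = 469 - 348 = 121

121


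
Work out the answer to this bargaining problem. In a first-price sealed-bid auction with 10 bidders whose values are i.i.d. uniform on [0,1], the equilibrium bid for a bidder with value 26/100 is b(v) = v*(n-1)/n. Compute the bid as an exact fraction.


Step 1: The symmetric BNE bidding function is b(v) = v * (n-1) / n
Step 2: Substitute v = 13/50 and n = 10
Step 3: b = 13/50 * 9/10
Step 4: b = 117/500

117/500


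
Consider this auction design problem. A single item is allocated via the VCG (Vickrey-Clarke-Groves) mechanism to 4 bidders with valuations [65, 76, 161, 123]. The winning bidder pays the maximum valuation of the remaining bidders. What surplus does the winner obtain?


Step 1: The winner is the agent with the highest value: agent 2 with value 161
Step 2: Values of other agents: [65, 76, 123]
Step 3: VCG payment = max of others' values = 123
Step 4: Surplus = 161 - 123 = 38

38


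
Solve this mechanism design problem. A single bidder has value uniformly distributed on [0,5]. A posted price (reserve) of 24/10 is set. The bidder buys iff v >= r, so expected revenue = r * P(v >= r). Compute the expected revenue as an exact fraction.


Step 1: Posted price r = 12/5, value support [0,5]
Step 2: P(v >= r) = (5 - 12/5)/5 = 13/25
Step 3: Expected revenue = r * P(v >= r) = 12/5 * 13/25
Step 4: Revenue = 156/125

156/125


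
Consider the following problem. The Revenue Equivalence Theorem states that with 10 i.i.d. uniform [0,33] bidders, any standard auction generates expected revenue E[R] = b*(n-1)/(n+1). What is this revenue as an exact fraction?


Step 1: By Revenue Equivalence, expected revenue = b*(n-1)/(n+1)
Step 2: Substituting n = 10, b = 33
Step 3: Revenue = 33*(10-1)/(10+1) = 33*9/11
Step 4: Revenue = 297/11 = 27

27


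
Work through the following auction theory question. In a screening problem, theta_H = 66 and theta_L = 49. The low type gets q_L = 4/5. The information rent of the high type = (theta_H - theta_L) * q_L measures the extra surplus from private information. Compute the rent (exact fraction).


Step 1: theta_H - theta_L = 66 - 49 = 17
Step 2: Information rent = (theta_H - theta_L) * q_L
Step 3: = 17 * 4/5
Step 4: = 68/5

68/5


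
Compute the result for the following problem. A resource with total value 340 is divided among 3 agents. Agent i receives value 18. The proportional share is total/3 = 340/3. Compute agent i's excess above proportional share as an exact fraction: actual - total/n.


Step 1: Proportional share = 340/3
Step 2: Agent's actual allocation = 18
Step 3: Excess = 18 - 340/3 = -286/3

-286/3


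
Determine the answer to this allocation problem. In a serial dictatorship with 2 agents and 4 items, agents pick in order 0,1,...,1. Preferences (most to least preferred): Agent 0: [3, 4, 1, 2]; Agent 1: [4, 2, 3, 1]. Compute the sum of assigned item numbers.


Step 1: Agent 0 picks item 3
Step 2: Agent 1 picks item 4
Step 3: Sum = 3 + 4 = 7

7


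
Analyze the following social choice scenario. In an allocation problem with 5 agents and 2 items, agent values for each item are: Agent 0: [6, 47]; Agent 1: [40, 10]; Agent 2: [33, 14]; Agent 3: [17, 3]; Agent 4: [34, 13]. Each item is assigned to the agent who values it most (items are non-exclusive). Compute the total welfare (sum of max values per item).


Step 1: For each item, find the maximum value among all agents.
Step 2: Item 0 -> Agent 1 (value 40)
Step 3: Item 1 -> Agent 0 (value 47)
Step 4: Total welfare = 40 + 47 = 87

87


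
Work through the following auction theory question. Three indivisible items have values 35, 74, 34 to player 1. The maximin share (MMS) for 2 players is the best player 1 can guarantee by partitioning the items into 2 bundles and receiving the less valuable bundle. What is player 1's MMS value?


Step 1: Item values = 35, 74, 34
Step 2: Enumerate all 2-bundle partitions and take the smaller bundle:
  Partition 1: {35} vs {74,34} -> bundles 35, 108; min = 35
  Partition 2: {74} vs {35,34} -> bundles 74, 69; min = 69
  Partition 3: {34} vs {35,74} -> bundles 34, 109; min = 34
Step 3: MMS = max(35, 69, 34) = 69

69


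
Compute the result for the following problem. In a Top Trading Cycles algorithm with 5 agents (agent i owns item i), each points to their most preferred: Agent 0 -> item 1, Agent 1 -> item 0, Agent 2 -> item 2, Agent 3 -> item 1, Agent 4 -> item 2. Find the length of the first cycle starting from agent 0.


Step 1: Trace the pointer graph from agent 0: 0 -> 1 -> 0
Step 2: A cycle is detected when we revisit agent 0
Step 3: The cycle is: 0 -> 1 -> 0
Step 4: Cycle length = 2

2


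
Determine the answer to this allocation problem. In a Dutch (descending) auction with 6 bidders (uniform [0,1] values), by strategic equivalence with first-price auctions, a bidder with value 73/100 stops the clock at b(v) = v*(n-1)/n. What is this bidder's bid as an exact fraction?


Step 1: Dutch auctions are strategically equivalent to first-price auctions
Step 2: The equilibrium bid is b(v) = v*(n-1)/n
Step 3: b = 73/100 * 5/6
Step 4: b = 73/120

73/120


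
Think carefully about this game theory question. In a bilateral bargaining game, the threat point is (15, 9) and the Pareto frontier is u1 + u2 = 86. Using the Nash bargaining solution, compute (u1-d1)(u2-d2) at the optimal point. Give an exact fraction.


Step 1: The Nash solution splits surplus symmetrically above the disagreement point
Step 2: u1 = (total + d1 - d2)/2 = (86 + 15 - 9)/2 = 46
Step 3: u2 = (total - d1 + d2)/2 = (86 - 15 + 9)/2 = 40
Step 4: Nash product = (46 - 15) * (40 - 9)
Step 5: = 31 * 31 = 961

961


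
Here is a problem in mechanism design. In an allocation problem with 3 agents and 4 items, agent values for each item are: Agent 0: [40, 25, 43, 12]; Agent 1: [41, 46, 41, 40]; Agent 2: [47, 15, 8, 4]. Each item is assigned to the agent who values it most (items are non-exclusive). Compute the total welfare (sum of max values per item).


Step 1: For each item, find the maximum value among all agents.
Step 2: Item 0 -> Agent 2 (value 47)
Step 3: Item 1 -> Agent 1 (value 46)
Step 4: Item 2 -> Agent 0 (value 43)
Step 5: Item 3 -> Agent 1 (value 40)
Step 6: Total welfare = 47 + 46 + 43 + 40 = 176

176


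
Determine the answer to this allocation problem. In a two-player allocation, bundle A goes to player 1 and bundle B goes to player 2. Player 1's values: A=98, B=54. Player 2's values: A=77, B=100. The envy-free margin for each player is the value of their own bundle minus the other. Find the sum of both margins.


Step 1: Player 1's margin = v1(A) - v1(B) = 98 - 54 = 44
Step 2: Player 2's margin = v2(B) - v2(A) = 100 - 77 = 23
Step 3: Total margin = 44 + 23 = 67

67


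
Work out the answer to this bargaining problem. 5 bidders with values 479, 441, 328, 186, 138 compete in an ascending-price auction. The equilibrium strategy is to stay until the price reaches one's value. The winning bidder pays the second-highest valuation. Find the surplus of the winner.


Step 1: Identify the highest value: 479
Step 2: Identify the second-highest value: 441
Step 3: The final price = second-highest value = 441
Step 4: Surplus = 479 - 441 = 38

38


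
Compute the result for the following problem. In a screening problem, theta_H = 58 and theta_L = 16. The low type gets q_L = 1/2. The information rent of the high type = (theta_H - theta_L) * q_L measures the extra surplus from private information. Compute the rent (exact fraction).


Step 1: theta_H - theta_L = 58 - 16 = 42
Step 2: Information rent = (theta_H - theta_L) * q_L
Step 3: = 42 * 1/2
Step 4: = 21

21


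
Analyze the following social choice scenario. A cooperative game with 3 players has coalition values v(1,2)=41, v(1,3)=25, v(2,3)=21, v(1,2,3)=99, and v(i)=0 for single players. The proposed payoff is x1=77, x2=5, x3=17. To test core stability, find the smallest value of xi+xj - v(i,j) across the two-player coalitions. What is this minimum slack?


Step 1: Slack for coalition (1,2): x1+x2 - v12 = 82 - 41 = 41
Step 2: Slack for coalition (1,3): x1+x3 - v13 = 94 - 25 = 69
Step 3: Slack for coalition (2,3): x2+x3 - v23 = 22 - 21 = 1
Step 4: Minimum slack = min(41, 69, 1) = 1, attained by (2,3); no pair can gain by deviating, so the allocation is in the core

1


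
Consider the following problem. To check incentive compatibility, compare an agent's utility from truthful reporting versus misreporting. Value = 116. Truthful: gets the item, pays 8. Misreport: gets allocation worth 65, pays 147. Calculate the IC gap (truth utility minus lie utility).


Step 1: U(truth) = value - payment = 116 - 8 = 108
Step 2: U(lie) = allocation - payment = 65 - 147 = -82
Step 3: IC gap = 108 - (-82) = 190

190


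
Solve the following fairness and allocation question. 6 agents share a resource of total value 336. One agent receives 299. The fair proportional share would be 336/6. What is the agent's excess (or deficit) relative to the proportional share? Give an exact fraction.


Step 1: Proportional share = 336/6 = 56
Step 2: Agent's actual allocation = 299
Step 3: Excess = 299 - 56 = 243

243


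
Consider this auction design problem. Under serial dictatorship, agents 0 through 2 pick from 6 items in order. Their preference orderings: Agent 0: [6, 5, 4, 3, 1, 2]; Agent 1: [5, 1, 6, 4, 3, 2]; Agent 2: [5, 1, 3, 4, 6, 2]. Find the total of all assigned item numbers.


Step 1: Agent 0 picks item 6
Step 2: Agent 1 picks item 5
Step 3: Agent 2 picks item 1
Step 4: Sum = 6 + 5 + 1 = 12

12


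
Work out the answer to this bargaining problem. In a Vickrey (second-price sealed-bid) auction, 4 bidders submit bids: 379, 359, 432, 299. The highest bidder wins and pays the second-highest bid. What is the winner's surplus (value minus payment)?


Step 1: Sort bids in descending order: 432, 379, 359, 299
Step 2: The winning bid is the highest: 432
Step 3: The payment equals the second-highest bid: 379
Step 4: Surplus = winner's bid - payment = 432 - 379 = 53

53


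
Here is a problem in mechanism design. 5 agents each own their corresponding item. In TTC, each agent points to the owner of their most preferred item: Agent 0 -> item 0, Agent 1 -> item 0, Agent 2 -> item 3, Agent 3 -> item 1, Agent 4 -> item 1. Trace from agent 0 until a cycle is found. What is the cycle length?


Step 1: Trace the pointer graph from agent 0: 0 -> 0
Step 2: A cycle is detected when we revisit agent 0
Step 3: The cycle is: 0 -> 0
Step 4: Cycle length = 1

1


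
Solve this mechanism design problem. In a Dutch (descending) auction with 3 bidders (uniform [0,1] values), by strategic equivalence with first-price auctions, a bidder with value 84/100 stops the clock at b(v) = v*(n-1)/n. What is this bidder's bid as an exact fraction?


Step 1: Dutch auctions are strategically equivalent to first-price auctions
Step 2: The equilibrium bid is b(v) = v*(n-1)/n
Step 3: b = 21/25 * 2/3
Step 4: b = 14/25

14/25


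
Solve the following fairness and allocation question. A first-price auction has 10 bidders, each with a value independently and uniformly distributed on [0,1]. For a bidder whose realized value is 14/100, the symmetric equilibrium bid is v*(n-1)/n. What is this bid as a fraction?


Step 1: The symmetric BNE bidding function is b(v) = v * (n-1) / n
Step 2: Substitute v = 7/50 and n = 10
Step 3: b = 7/50 * 9/10
Step 4: b = 63/500

63/500


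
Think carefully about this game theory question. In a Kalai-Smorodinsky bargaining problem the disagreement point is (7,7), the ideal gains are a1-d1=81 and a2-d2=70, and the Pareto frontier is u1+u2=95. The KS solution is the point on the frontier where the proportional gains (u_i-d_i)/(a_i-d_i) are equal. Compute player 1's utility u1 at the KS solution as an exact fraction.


Step 1: At the KS point, (u1-d1)/r1 = (u2-d2)/r2 = t and u1+u2 = 95
Step 2: u1 = d1 + r1*t and u2 = d2 + r2*t, so (d1 + r1*t) + (d2 + r2*t) = 95
Step 3: t = (95 - 7 - 7)/(81 + 70) = 81/151
Step 4: u1 = d1 + r1*t = 7 + 81 * 81/151 = 7618/151
Step 5: (Check: u2 = d2 + r2*t = 6727/151; u1+u2 = 7618/151 + 6727/151 = 95, on the frontier.)

7618/151


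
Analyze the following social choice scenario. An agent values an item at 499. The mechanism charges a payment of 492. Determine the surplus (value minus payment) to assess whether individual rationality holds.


Step 1: Surplus = value - payment = 499 - 492 = 7
Step 2: IR is satisfied (surplus >= 0)

7


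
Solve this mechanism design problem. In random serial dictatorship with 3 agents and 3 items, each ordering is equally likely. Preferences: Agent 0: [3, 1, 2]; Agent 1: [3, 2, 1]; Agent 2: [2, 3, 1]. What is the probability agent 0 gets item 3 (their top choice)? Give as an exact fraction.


Step 1: Agent 0 wants item 3
Step 2: There are 6 possible orderings of agents
Step 3: In 3 orderings, agent 0 gets item 3
Step 4: Probability = 3/6 = 1/2

1/2


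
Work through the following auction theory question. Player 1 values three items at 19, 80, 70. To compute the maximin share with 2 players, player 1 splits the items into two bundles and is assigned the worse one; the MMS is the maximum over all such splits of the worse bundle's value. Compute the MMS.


Step 1: Item values = 19, 80, 70
Step 2: Enumerate all 2-bundle partitions and take the smaller bundle:
  Partition 1: {19} vs {80,70} -> bundles 19, 150; min = 19
  Partition 2: {80} vs {19,70} -> bundles 80, 89; min = 80
  Partition 3: {70} vs {19,80} -> bundles 70, 99; min = 70
Step 3: MMS = max(19, 80, 70) = 80

80


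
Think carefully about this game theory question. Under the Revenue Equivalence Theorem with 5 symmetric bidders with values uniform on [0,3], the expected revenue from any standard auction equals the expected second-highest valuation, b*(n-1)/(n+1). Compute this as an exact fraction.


Step 1: By Revenue Equivalence, expected revenue = b*(n-1)/(n+1)
Step 2: Substituting n = 5, b = 3
Step 3: Revenue = 3*(5-1)/(5+1) = 3*4/6
Step 4: Revenue = 12/6 = 2

2


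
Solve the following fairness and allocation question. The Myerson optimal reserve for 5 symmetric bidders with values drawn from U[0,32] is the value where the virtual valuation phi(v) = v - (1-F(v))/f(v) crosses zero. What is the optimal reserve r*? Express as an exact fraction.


Step 1: For U[0,32], F(v) = v/32 and f(v) = 1/32
Step 2: phi(v) = v - (1 - v/32)/(1/32) = v - (32 - v) = 2v - 32
Step 3: Set phi(r*) = 0: 2r* - 32 = 0
Step 4: r* = 32/2 = 16 (the number of bidders n = 5 does not enter)

16


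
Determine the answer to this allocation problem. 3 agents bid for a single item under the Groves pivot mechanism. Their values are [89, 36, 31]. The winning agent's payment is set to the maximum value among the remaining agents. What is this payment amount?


Step 1: The efficient winner is agent 0 with value 89
Step 2: Other agents' values: [36, 31]
Step 3: Pivot payment = max(others) = 36
Step 4: The winner pays 36

36


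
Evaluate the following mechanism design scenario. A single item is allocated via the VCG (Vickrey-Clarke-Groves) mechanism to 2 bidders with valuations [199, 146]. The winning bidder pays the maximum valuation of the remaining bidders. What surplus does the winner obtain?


Step 1: The winner is the agent with the highest value: agent 0 with value 199
Step 2: Values of other agents: [146]
Step 3: VCG payment = max of others' values = 146
Step 4: Surplus = 199 - 146 = 53

53


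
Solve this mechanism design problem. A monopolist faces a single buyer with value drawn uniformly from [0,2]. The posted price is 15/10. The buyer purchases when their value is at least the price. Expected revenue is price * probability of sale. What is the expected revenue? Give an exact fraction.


Step 1: Posted price r = 3/2, value support [0,2]
Step 2: P(v >= r) = (2 - 3/2)/2 = 1/4
Step 3: Expected revenue = r * P(v >= r) = 3/2 * 1/4
Step 4: Revenue = 3/8

3/8


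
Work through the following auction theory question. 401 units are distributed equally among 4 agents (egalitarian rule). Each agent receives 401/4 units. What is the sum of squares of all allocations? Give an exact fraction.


Step 1: Each agent's share = 401/4
Step 2: Square of each share = (401/4)^2 = 160801/16
Step 3: Sum of squares = 4 * 160801/16 = 160801/4

160801/4


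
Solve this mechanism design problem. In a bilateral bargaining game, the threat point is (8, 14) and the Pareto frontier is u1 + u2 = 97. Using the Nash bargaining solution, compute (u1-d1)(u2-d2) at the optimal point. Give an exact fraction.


Step 1: The Nash solution splits surplus symmetrically above the disagreement point
Step 2: u1 = (total + d1 - d2)/2 = (97 + 8 - 14)/2 = 91/2
Step 3: u2 = (total - d1 + d2)/2 = (97 - 8 + 14)/2 = 103/2
Step 4: Nash product = (91/2 - 8) * (103/2 - 14)
Step 5: = 75/2 * 75/2 = 5625/4

5625/4


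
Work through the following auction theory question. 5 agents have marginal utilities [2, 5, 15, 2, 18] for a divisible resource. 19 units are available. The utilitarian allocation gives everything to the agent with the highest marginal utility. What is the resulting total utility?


Step 1: The marginal utilities are [2, 5, 15, 2, 18]
Step 2: The highest marginal utility is 18
Step 3: All 19 units go to that agent
Step 4: Total utility = 18 * 19 = 342

342


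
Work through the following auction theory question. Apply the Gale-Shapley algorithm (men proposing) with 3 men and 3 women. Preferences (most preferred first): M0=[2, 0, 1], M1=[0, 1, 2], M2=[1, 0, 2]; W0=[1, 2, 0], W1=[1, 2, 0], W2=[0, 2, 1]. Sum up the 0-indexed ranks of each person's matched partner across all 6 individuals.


Step 1: Run Gale-Shapley (men propose, women hold best offer):
  M0 proposes to W2; she accepts
  M1 proposes to W0; she accepts
  M2 proposes to W1; she accepts
Step 2: Final matching: W0-M1, W1-M2, W2-M0
Step 3: 0-indexed ranks (man's rank of his match, then woman's): 0 + 0 + 0 + 1 + 0 + 0
Step 4: Total rank sum = 1

1


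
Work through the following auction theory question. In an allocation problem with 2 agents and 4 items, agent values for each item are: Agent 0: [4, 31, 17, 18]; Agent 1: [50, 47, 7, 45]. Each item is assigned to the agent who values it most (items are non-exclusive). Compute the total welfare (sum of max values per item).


Step 1: For each item, find the maximum value among all agents.
Step 2: Item 0 -> Agent 1 (value 50)
Step 3: Item 1 -> Agent 1 (value 47)
Step 4: Item 2 -> Agent 0 (value 17)
Step 5: Item 3 -> Agent 1 (value 45)
Step 6: Total welfare = 50 + 47 + 17 + 45 = 159

159


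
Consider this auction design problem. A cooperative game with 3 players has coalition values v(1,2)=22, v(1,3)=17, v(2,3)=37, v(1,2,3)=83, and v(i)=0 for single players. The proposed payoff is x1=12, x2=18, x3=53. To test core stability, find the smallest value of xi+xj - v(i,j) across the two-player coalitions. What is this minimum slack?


Step 1: Slack for coalition (1,2): x1+x2 - v12 = 30 - 22 = 8
Step 2: Slack for coalition (1,3): x1+x3 - v13 = 65 - 17 = 48
Step 3: Slack for coalition (2,3): x2+x3 - v23 = 71 - 37 = 34
Step 4: Minimum slack = min(8, 48, 34) = 8, attained by (1,2); no pair can gain by deviating, so the allocation is in the core

8


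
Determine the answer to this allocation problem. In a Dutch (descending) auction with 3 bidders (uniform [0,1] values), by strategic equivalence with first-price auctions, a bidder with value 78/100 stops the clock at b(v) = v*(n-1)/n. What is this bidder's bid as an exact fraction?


Step 1: Dutch auctions are strategically equivalent to first-price auctions
Step 2: The equilibrium bid is b(v) = v*(n-1)/n
Step 3: b = 39/50 * 2/3
Step 4: b = 13/25

13/25


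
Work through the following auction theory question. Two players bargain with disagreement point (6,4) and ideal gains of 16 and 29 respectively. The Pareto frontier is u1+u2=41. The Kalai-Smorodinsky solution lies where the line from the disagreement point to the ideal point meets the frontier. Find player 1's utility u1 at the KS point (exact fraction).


Step 1: At the KS point, (u1-d1)/r1 = (u2-d2)/r2 = t and u1+u2 = 41
Step 2: u1 = d1 + r1*t and u2 = d2 + r2*t, so (d1 + r1*t) + (d2 + r2*t) = 41
Step 3: t = (41 - 6 - 4)/(16 + 29) = 31/45
Step 4: u1 = d1 + r1*t = 6 + 16 * 31/45 = 766/45
Step 5: (Check: u2 = d2 + r2*t = 1079/45; u1+u2 = 766/45 + 1079/45 = 41, on the frontier.)

766/45


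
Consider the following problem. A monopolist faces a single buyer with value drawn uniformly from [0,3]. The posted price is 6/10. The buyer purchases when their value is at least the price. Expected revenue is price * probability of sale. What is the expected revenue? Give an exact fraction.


Step 1: Posted price r = 3/5, value support [0,3]
Step 2: P(v >= r) = (3 - 3/5)/3 = 4/5
Step 3: Expected revenue = r * P(v >= r) = 3/5 * 4/5
Step 4: Revenue = 12/25

12/25


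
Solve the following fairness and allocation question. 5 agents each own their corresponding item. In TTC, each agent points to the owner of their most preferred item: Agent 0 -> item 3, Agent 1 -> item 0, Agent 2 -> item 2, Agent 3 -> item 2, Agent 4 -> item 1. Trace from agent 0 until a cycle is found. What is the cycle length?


Step 1: Trace the pointer graph from agent 0: 0 -> 3 -> 2 -> 2
Step 2: A cycle is detected when we revisit agent 2
Step 3: The cycle is: 2 -> 2
Step 4: Cycle length = 1

1


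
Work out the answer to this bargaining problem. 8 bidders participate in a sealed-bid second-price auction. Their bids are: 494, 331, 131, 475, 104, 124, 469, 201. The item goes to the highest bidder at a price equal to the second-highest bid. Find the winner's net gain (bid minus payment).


Step 1: Sort bids in descending order: 494, 475, 469, 331, 201, 131, 124, 104
Step 2: The winning bid is the highest: 494
Step 3: The payment equals the second-highest bid: 475
Step 4: Surplus = winner's bid - payment = 494 - 475 = 19

19


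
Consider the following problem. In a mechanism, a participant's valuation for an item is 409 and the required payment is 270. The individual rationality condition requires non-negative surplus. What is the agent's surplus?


Step 1: Surplus = value - payment = 409 - 270 = 139
Step 2: IR is satisfied (surplus >= 0)

139


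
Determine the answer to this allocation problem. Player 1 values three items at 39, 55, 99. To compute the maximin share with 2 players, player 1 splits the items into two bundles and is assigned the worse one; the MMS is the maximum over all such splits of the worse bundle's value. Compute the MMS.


Step 1: Item values = 39, 55, 99
Step 2: Enumerate all 2-bundle partitions and take the smaller bundle:
  Partition 1: {39} vs {55,99} -> bundles 39, 154; min = 39
  Partition 2: {55} vs {39,99} -> bundles 55, 138; min = 55
  Partition 3: {99} vs {39,55} -> bundles 99, 94; min = 94
Step 3: MMS = max(39, 55, 94) = 94

94


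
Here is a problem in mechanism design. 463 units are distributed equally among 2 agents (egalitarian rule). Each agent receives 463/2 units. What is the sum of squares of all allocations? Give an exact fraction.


Step 1: Each agent's share = 463/2
Step 2: Square of each share = (463/2)^2 = 214369/4
Step 3: Sum of squares = 2 * 214369/4 = 214369/2

214369/2


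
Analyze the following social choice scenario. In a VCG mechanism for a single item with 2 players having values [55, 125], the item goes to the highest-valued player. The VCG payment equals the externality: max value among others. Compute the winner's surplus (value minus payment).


Step 1: The winner is the agent with the highest value: agent 1 with value 125
Step 2: Values of other agents: [55]
Step 3: VCG payment = max of others' values = 55
Step 4: Surplus = 125 - 55 = 70

70


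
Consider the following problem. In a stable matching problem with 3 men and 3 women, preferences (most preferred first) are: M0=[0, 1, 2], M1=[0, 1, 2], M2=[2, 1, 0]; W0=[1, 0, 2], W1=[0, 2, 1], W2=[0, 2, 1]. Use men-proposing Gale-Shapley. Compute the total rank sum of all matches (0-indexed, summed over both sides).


Step 1: Run Gale-Shapley (men propose, women hold best offer):
  M0 proposes to W0; she accepts
  M1 proposes to W0; she switches from M0
  M2 proposes to W2; she accepts
  M0 proposes to W1; she accepts
Step 2: Final matching: W0-M1, W1-M0, W2-M2
Step 3: 0-indexed ranks (man's rank of his match, then woman's): 0 + 0 + 1 + 0 + 0 + 1
Step 4: Total rank sum = 2

2


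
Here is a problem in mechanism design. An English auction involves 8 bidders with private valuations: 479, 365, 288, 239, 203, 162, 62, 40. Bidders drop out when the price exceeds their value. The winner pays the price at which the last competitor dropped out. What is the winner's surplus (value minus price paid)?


Step 1: Identify the highest value: 479
Step 2: Identify the second-highest value: 365
Step 3: The final price = second-highest value = 365
Step 4: Surplus = 479 - 365 = 114

114


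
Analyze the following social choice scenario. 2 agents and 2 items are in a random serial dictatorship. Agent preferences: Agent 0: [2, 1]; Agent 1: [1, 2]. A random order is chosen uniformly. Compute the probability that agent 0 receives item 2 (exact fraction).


Step 1: Agent 0 wants item 2
Step 2: There are 2 possible orderings of agents
Step 3: In 2 orderings, agent 0 gets item 2
Step 4: Probability = 2/2 = 1

1


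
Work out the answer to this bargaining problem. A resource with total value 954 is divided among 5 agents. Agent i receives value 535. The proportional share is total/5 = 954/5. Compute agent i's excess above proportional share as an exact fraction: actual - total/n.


Step 1: Proportional share = 954/5
Step 2: Agent's actual allocation = 535
Step 3: Excess = 535 - 954/5 = 1721/5

1721/5


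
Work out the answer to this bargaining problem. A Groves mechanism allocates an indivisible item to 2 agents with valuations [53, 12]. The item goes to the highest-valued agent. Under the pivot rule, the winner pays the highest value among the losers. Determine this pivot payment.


Step 1: The efficient winner is agent 0 with value 53
Step 2: Other agents' values: [12]
Step 3: Pivot payment = max(others) = 12
Step 4: The winner pays 12

12


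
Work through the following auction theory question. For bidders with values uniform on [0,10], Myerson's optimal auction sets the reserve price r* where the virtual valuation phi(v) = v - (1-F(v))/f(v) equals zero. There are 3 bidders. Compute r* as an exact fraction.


Step 1: For U[0,10], F(v) = v/10 and f(v) = 1/10
Step 2: phi(v) = v - (1 - v/10)/(1/10) = v - (10 - v) = 2v - 10
Step 3: Set phi(r*) = 0: 2r* - 10 = 0
Step 4: r* = 10/2 = 5 (the number of bidders n = 3 does not enter)

5


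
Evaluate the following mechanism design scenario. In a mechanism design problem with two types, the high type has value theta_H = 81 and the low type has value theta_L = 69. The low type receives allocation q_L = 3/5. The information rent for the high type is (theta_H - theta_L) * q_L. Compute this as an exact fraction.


Step 1: theta_H - theta_L = 81 - 69 = 12
Step 2: Information rent = (theta_H - theta_L) * q_L
Step 3: = 12 * 3/5
Step 4: = 36/5

36/5


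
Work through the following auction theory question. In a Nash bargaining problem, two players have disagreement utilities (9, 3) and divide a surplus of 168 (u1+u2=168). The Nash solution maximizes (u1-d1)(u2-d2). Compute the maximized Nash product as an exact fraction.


Step 1: The Nash solution splits surplus symmetrically above the disagreement point
Step 2: u1 = (total + d1 - d2)/2 = (168 + 9 - 3)/2 = 87
Step 3: u2 = (total - d1 + d2)/2 = (168 - 9 + 3)/2 = 81
Step 4: Nash product = (87 - 9) * (81 - 3)
Step 5: = 78 * 78 = 6084

6084


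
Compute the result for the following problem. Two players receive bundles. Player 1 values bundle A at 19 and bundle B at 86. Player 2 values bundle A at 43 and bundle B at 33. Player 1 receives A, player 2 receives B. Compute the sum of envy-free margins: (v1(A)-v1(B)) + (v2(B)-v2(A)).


Step 1: Player 1's margin = v1(A) - v1(B) = 19 - 86 = -67
Step 2: Player 2's margin = v2(B) - v2(A) = 33 - 43 = -10
Step 3: Total margin = -67 + -10 = -77

-77


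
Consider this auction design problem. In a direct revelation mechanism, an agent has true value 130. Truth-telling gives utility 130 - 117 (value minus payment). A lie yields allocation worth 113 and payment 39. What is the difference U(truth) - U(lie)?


Step 1: U(truth) = value - payment = 130 - 117 = 13
Step 2: U(lie) = allocation - payment = 113 - 39 = 74
Step 3: IC gap = 13 - 74 = -61

-61


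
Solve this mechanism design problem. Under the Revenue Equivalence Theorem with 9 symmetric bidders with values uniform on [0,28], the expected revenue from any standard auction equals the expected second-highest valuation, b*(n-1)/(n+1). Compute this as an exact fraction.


Step 1: By Revenue Equivalence, expected revenue = b*(n-1)/(n+1)
Step 2: Substituting n = 9, b = 28
Step 3: Revenue = 28*(9-1)/(9+1) = 28*8/10
Step 4: Revenue = 224/10 = 112/5

112/5


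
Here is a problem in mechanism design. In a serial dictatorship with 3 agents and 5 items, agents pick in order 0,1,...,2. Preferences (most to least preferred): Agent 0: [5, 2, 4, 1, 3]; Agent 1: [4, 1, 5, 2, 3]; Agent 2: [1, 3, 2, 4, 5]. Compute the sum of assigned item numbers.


Step 1: Agent 0 picks item 5
Step 2: Agent 1 picks item 4
Step 3: Agent 2 picks item 1
Step 4: Sum = 5 + 4 + 1 = 10

10


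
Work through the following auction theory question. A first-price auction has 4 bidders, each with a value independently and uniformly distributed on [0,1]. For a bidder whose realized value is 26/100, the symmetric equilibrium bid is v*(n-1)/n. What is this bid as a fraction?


Step 1: The symmetric BNE bidding function is b(v) = v * (n-1) / n
Step 2: Substitute v = 13/50 and n = 4
Step 3: b = 13/50 * 3/4
Step 4: b = 39/200

39/200


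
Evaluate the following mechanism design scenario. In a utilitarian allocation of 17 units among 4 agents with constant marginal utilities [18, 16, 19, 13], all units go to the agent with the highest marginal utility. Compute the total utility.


Step 1: The marginal utilities are [18, 16, 19, 13]
Step 2: The highest marginal utility is 19
Step 3: All 17 units go to that agent
Step 4: Total utility = 19 * 17 = 323

323


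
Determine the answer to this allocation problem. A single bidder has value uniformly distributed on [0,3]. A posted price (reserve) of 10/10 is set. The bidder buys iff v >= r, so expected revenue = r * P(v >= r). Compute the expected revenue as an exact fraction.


Step 1: Posted price r = 1, value support [0,3]
Step 2: P(v >= r) = (3 - 1)/3 = 2/3
Step 3: Expected revenue = r * P(v >= r) = 1 * 2/3
Step 4: Revenue = 2/3

2/3


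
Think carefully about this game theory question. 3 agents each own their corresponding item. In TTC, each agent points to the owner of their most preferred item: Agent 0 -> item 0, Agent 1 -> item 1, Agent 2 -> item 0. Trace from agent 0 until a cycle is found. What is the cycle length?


Step 1: Trace the pointer graph from agent 0: 0 -> 0
Step 2: A cycle is detected when we revisit agent 0
Step 3: The cycle is: 0 -> 0
Step 4: Cycle length = 1

1


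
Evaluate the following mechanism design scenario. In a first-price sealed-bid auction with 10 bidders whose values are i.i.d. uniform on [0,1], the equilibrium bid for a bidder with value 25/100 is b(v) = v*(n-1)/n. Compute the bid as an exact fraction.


Step 1: The symmetric BNE bidding function is b(v) = v * (n-1) / n
Step 2: Substitute v = 1/4 and n = 10
Step 3: b = 1/4 * 9/10
Step 4: b = 9/40

9/40


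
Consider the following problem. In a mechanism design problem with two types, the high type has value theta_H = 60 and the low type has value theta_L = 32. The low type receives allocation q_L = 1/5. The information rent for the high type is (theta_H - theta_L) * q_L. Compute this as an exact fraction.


Step 1: theta_H - theta_L = 60 - 32 = 28
Step 2: Information rent = (theta_H - theta_L) * q_L
Step 3: = 28 * 1/5
Step 4: = 28/5

28/5


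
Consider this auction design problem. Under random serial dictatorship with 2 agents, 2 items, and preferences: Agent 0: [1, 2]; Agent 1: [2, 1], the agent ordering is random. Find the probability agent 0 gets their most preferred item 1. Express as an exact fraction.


Step 1: Agent 0 wants item 1
Step 2: There are 2 possible orderings of agents
Step 3: In 2 orderings, agent 0 gets item 1
Step 4: Probability = 2/2 = 1

1


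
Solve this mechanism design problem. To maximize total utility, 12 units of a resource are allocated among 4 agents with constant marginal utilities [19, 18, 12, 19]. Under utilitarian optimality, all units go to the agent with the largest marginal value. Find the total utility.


Step 1: The marginal utilities are [19, 18, 12, 19]
Step 2: The highest marginal utility is 19
Step 3: All 12 units go to that agent
Step 4: Total utility = 19 * 12 = 228

228


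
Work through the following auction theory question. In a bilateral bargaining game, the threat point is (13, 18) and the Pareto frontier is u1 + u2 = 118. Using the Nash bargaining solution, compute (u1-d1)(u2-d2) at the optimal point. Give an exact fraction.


Step 1: The Nash solution splits surplus symmetrically above the disagreement point
Step 2: u1 = (total + d1 - d2)/2 = (118 + 13 - 18)/2 = 113/2
Step 3: u2 = (total - d1 + d2)/2 = (118 - 13 + 18)/2 = 123/2
Step 4: Nash product = (113/2 - 13) * (123/2 - 18)
Step 5: = 87/2 * 87/2 = 7569/4

7569/4


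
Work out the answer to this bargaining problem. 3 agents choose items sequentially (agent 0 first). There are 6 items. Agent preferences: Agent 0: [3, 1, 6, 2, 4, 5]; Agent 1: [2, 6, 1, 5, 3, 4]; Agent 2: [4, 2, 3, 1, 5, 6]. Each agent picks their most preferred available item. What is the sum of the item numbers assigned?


Step 1: Agent 0 picks item 3
Step 2: Agent 1 picks item 2
Step 3: Agent 2 picks item 4
Step 4: Sum = 3 + 2 + 4 = 9

9
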